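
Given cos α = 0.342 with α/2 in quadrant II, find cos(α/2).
cos(α/2) = ±√((1 + cos α)/2); negative since α/2 ∈ QII, so cos(α/2) = -0.8191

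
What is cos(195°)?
cos(195°) = -(√6+√2)/4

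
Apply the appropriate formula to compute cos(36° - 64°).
cos(36° - 64°) = cos 36° cos 64° + sin 36° sin 64° = 0.8829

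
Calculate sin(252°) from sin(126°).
sin(252°) = 2 sin 126° cos 126° = -0.9511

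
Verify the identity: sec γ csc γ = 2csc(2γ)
RHS = 2/sin(2γ) = 2/(2 sin γ cos γ) = 1/(sin γ cos γ) = (1/cos γ)(1/sin γ) = sec γ csc γ = LHS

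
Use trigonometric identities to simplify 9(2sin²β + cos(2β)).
9(2sin²β + cos(2β)) = 9 (using Double angle)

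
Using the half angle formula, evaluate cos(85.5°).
cos(85.5°) = √((1 + cos 171°)/2) = 0.07846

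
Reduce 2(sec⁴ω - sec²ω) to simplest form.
2(sec⁴ω - sec²ω) = 2(tan⁴ω + tan²ω) (using Pythagorean)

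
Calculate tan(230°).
tan(230°) = 1.192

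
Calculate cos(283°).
cos(283°) = 0.225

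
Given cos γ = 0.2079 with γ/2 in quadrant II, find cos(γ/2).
cos(γ/2) = ±√((1 + cos γ)/2); negative since γ/2 ∈ QII, so cos(γ/2) = -0.7771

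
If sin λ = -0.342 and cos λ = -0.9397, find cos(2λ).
cos(2λ) = cos²λ - sin²λ = 0.7661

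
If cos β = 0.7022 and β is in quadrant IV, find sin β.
sin β = -0.712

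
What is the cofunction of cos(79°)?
cos(79°) = sin(90° - 79°) = sin(11°)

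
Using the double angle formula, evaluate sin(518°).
sin(518°) = 2 sin 259° cos 259° = 0.3746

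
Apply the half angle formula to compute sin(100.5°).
sin(100.5°) = √((1 - cos 201°)/2) = 0.9833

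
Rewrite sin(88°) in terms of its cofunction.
sin(88°) = cos(90° - 88°) = cos(2°)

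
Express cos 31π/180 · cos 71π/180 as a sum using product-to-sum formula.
cos 31π/180 cos 71π/180 = (1/2)[cos(31π/180-71π/180) + cos(31π/180+71π/180)]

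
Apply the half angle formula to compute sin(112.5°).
sin(112.5°) = √((1 - cos 225°)/2) = √(2+√2)/2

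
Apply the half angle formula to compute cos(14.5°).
cos(14.5°) = √((1 + cos 29°)/2) = 0.9681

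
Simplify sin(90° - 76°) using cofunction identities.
sin(90° - 76°) = cos(76°)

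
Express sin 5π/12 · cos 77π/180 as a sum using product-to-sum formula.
sin 5π/12 cos 77π/180 = (1/2)[sin(5π/12+77π/180) + sin(5π/12-77π/180)]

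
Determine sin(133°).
sin(133°) = 0.7314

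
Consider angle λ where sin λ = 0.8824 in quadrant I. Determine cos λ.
cos λ = √(1 - sin²λ) = 0.4705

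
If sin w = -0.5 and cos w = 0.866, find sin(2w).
sin(2w) = 2 sin w cos w = -0.866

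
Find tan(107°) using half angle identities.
tan(107°) = sin 214° / (1 + cos 214°) = -3.271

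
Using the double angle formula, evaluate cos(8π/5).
cos(8π/5) = 1 - 2sin²4π/5 = 0.309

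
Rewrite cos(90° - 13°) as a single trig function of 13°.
cos(90° - 13°) = sin(13°)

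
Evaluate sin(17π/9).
sin(17π/9) = -0.342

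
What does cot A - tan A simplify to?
cot A - tan A = 2 cot(2A) (using Double angle)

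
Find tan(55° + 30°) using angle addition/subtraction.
tan(55° + 30°) = (tan 55° + tan 30°)/(1 - tan 55° tan 30°) = 11.43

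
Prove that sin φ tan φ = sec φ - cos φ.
RHS = 1/cos φ - cos φ = (1 - cos²φ)/cos φ = sin²φ/cos φ = sin φ · (sin φ/cos φ) = sin φ tan φ = LHS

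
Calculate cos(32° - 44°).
cos(32° - 44°) = cos 32° cos 44° + sin 32° sin 44° = 0.9781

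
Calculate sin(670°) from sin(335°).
sin(670°) = 2 sin 335° cos 335° = -0.766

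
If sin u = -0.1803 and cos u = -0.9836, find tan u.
tan u = sin u / cos u = 0.1833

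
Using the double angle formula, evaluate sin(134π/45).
sin(134π/45) = 2 sin 67π/45 cos 67π/45 = 0.06976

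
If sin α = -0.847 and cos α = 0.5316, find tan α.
tan α = sin α / cos α = -1.593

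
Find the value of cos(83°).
cos(83°) = 0.1219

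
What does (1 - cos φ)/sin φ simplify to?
(1 - cos φ)/sin φ = tan(φ/2) (using Half angle)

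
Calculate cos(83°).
cos(83°) = 0.1219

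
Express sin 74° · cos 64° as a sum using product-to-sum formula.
sin 74° cos 64° = (1/2)[sin(74°+64°) + sin(74°-64°)]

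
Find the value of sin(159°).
sin(159°) = 0.3584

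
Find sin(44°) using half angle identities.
sin(44°) = √((1 - cos 88°)/2) = 0.6947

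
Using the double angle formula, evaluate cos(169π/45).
cos(169π/45) = cos²169π/90 - sin²169π/90 = 0.7193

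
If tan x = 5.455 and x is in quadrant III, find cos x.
cos x = -0.1803 (using tan²x + 1 = sec²x)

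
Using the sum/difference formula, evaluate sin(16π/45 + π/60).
sin(16π/45 + π/60) = sin 16π/45 cos π/60 + cos 16π/45 sin π/60 = 0.9205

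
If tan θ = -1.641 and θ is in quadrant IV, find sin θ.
sin θ = -0.8539 (using tan²θ + 1 = sec²θ)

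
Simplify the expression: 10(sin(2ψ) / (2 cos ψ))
10(sin(2ψ) / (2 cos ψ)) = 10(sin ψ) (using Double angle)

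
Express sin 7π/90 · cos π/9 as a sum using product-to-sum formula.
sin 7π/90 cos π/9 = (1/2)[sin(7π/90+π/9) + sin(7π/90-π/9)]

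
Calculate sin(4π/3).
sin(4π/3) = -√3/2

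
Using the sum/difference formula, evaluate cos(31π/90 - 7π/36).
cos(31π/90 - 7π/36) = cos 31π/90 cos 7π/36 + sin 31π/90 sin 7π/36 = 0.891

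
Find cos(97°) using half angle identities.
cos(97°) = -√((1 + cos 194°)/2) = -0.1219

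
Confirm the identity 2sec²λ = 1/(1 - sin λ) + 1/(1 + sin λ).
RHS = [(1 + sin λ) + (1 - sin λ)] / [(1 - sin λ)(1 + sin λ)] = 2/(1 - sin²λ) = 2/cos²λ = 2sec²λ = LHS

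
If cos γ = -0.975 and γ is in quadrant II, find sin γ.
sin γ = 0.2222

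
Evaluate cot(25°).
cot(25°) = 2.145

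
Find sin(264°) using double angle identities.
sin(264°) = 2 sin 132° cos 132° = -0.9945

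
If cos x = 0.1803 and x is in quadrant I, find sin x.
sin x = 0.9836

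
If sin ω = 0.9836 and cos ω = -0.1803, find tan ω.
tan ω = sin ω / cos ω = -5.455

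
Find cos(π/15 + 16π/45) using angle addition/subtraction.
cos(π/15 + 16π/45) = cos π/15 cos 16π/45 - sin π/15 sin 16π/45 = 0.2419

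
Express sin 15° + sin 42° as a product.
sin 15° + sin 42° = 2 sin(28.5°) cos(-13.5°)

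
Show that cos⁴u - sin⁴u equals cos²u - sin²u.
LHS = (cos²u - sin²u)(cos²u + sin²u) = (cos²u - sin²u) · 1 = cos²u - sin²u = RHS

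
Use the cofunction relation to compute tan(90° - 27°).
tan(90° - 27°) = cot(27°) = 1.963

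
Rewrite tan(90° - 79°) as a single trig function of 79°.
tan(90° - 79°) = cot(79°)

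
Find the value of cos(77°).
cos(77°) = 0.225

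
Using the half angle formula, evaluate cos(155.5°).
cos(155.5°) = -√((1 + cos 311°)/2) = -0.91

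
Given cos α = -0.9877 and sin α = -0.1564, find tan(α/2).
tan(α/2) = sin α / (1 + cos α) = -12.72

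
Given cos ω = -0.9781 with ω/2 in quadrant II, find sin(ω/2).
sin(ω/2) = ±√((1 - cos ω)/2); positive since ω/2 ∈ QII, so sin(ω/2) = 0.9945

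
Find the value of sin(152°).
sin(152°) = 0.4695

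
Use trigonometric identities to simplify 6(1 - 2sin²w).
6(1 - 2sin²w) = 6(cos(2w)) (using Double angle)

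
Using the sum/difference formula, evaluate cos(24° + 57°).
cos(24° + 57°) = cos 24° cos 57° - sin 24° sin 57° = 0.1564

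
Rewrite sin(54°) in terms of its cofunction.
sin(54°) = cos(90° - 54°) = cos(36°)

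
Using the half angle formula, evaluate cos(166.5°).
cos(166.5°) = -√((1 + cos 333°)/2) = -0.9724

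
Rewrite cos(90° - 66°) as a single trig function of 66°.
cos(90° - 66°) = sin(66°)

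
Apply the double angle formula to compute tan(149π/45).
tan(149π/45) = 2 tan 149π/90 / (1 - tan²149π/90) = 1.483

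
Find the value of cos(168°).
cos(168°) = -0.9781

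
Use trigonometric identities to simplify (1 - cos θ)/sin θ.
(1 - cos θ)/sin θ = tan(θ/2) (using Half angle)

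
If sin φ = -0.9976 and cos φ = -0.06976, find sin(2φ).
sin(2φ) = 2 sin φ cos φ = 0.1392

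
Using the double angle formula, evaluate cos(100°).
cos(100°) = cos²50° - sin²50° = -0.1736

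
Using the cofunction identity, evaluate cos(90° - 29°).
cos(90° - 29°) = sin(29°) = 0.4848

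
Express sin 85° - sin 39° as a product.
sin 85° - sin 39° = 2 cos(62°) sin(23°)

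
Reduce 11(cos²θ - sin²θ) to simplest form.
11(cos²θ - sin²θ) = 11(cos(2θ)) (using Double angle)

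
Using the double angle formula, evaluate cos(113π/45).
cos(113π/45) = cos²113π/90 - sin²113π/90 = -0.0349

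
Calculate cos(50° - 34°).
cos(50° - 34°) = cos 50° cos 34° + sin 50° sin 34° = 0.9613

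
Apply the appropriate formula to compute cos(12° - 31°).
cos(12° - 31°) = cos 12° cos 31° + sin 12° sin 31° = 0.9455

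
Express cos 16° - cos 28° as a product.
cos 16° - cos 28° = -2 sin(22°) sin(-6°)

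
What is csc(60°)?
csc(60°) = 2√3/3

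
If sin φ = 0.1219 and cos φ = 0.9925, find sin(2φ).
sin(2φ) = 2 sin φ cos φ = 0.242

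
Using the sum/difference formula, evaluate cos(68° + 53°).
cos(68° + 53°) = cos 68° cos 53° - sin 68° sin 53° = -0.515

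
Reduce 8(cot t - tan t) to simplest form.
8(cot t - tan t) = 8(2 cot(2t)) (using Double angle)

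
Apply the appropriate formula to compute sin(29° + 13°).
sin(29° + 13°) = sin 29° cos 13° + cos 29° sin 13° = 0.6691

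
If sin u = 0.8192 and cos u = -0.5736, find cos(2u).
cos(2u) = cos²u - sin²u = -0.3421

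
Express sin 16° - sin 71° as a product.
sin 16° - sin 71° = 2 cos(43.5°) sin(-27.5°)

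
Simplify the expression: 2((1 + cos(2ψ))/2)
2((1 + cos(2ψ))/2) = 2(cos²ψ) (using Power reduction)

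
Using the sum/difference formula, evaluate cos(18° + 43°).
cos(18° + 43°) = cos 18° cos 43° - sin 18° sin 43° = 0.4848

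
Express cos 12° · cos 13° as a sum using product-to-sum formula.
cos 12° cos 13° = (1/2)[cos(12°-13°) + cos(12°+13°)]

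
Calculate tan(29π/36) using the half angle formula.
tan(29π/36) = sin 29π/18 / (1 + cos 29π/18) = -0.7002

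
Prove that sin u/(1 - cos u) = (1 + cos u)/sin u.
LHS = sin u(1 + cos u) / ((1 - cos u)(1 + cos u)) = sin u(1 + cos u) / (1 - cos²u) = sin u(1 + cos u) / sin²u = (1 + cos u)/sin u = RHS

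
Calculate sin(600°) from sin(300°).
sin(600°) = 2 sin 300° cos 300° = -√3/2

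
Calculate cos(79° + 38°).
cos(79° + 38°) = cos 79° cos 38° - sin 79° sin 38° = -0.454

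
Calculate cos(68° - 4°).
cos(68° - 4°) = cos 68° cos 4° + sin 68° sin 4° = 0.4384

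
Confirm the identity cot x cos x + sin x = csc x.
LHS = cos²x/sin x + sin x = (cos²x + sin²x)/sin x = 1/sin x = csc x = RHS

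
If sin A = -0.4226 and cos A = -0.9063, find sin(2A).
sin(2A) = 2 sin A cos A = 0.766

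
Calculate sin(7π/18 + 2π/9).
sin(7π/18 + 2π/9) = sin 7π/18 cos 2π/9 + cos 7π/18 sin 2π/9 = 0.9397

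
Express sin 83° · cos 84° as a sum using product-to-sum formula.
sin 83° cos 84° = (1/2)[sin(83°+84°) + sin(83°-84°)]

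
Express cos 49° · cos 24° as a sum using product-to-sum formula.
cos 49° cos 24° = (1/2)[cos(49°-24°) + cos(49°+24°)]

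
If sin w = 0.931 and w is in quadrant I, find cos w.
cos w = 0.365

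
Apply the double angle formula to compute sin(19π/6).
sin(19π/6) = 2 sin 19π/12 cos 19π/12 = -1/2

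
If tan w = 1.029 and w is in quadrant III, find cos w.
cos w = -0.6969 (using tan²w + 1 = sec²w)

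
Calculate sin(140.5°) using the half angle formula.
sin(140.5°) = √((1 - cos 281°)/2) = 0.6361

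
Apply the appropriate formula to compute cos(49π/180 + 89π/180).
cos(49π/180 + 89π/180) = cos 49π/180 cos 89π/180 - sin 49π/180 sin 89π/180 = -0.7431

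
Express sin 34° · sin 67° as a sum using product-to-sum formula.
sin 34° sin 67° = (1/2)[cos(34°-67°) - cos(34°+67°)]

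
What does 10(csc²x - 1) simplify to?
10(csc²x - 1) = 10(cot²x) (using Pythagorean identity)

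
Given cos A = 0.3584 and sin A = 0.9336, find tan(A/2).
tan(A/2) = sin A / (1 + cos A) = 0.6873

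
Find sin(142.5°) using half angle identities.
sin(142.5°) = √((1 - cos 285°)/2) = 0.6088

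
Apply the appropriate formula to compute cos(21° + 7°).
cos(21° + 7°) = cos 21° cos 7° - sin 21° sin 7° = 0.8829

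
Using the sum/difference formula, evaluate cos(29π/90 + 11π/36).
cos(29π/90 + 11π/36) = cos 29π/90 cos 11π/36 - sin 29π/90 sin 11π/36 = -0.3907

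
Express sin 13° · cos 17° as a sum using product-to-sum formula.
sin 13° cos 17° = (1/2)[sin(13°+17°) + sin(13°-17°)]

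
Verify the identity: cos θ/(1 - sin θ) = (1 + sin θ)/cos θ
RHS = (1 + sin θ)(1 - sin θ) / (cos θ(1 - sin θ)) = (1 - sin²θ) / (cos θ(1 - sin θ)) = cos²θ / (cos θ(1 - sin θ)) = cos θ/(1 - sin θ) = LHS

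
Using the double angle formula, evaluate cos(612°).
cos(612°) = cos²306° - sin²306° = -0.309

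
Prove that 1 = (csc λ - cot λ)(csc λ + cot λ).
RHS = csc²λ - cot²λ = (1 + cot²λ) - cot²λ = 1 = LHS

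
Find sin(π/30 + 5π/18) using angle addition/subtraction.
sin(π/30 + 5π/18) = sin π/30 cos 5π/18 + cos π/30 sin 5π/18 = 0.829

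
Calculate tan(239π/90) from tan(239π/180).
tan(239π/90) = 2 tan 239π/180 / (1 - tan²239π/180) = -1.881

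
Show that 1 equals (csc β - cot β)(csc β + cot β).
RHS = csc²β - cot²β = (1 + cot²β) - cot²β = 1 = LHS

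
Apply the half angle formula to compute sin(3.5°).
sin(3.5°) = √((1 - cos 7°)/2) = 0.06105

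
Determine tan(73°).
tan(73°) = 3.271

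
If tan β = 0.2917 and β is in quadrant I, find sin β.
sin β = 0.28 (using tan²β + 1 = sec²β)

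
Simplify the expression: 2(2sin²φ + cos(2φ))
2(2sin²φ + cos(2φ)) = 2 (using Double angle)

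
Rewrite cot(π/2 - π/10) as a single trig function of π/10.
cot(π/2 - π/10) = tan(π/10)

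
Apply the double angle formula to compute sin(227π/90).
sin(227π/90) = 2 sin 227π/180 cos 227π/180 = 0.9976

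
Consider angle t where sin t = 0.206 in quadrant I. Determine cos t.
cos t = √(1 - sin²t) = 0.9786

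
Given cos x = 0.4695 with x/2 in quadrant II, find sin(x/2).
sin(x/2) = ±√((1 - cos x)/2); positive since x/2 ∈ QII, so sin(x/2) = 0.515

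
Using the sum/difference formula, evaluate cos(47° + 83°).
cos(47° + 83°) = cos 47° cos 83° - sin 47° sin 83° = -0.6428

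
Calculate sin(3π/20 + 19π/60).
sin(3π/20 + 19π/60) = sin 3π/20 cos 19π/60 + cos 3π/20 sin 19π/60 = 0.9945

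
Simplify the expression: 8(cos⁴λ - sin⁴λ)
8(cos⁴λ - sin⁴λ) = 8(cos(2λ)) (using Factoring + double angle)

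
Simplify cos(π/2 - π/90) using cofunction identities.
cos(π/2 - π/90) = sin(π/90)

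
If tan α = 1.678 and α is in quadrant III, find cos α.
cos α = -0.5119 (using tan²α + 1 = sec²α)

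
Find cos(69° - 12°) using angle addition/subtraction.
cos(69° - 12°) = cos 69° cos 12° + sin 69° sin 12° = 0.5446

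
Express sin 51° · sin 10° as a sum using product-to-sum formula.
sin 51° sin 10° = (1/2)[cos(51°-10°) - cos(51°+10°)]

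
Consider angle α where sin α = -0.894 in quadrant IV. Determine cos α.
cos α = √(1 - sin²α) = 0.4481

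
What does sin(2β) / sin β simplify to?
sin(2β) / sin β = 2 cos β (using Double angle)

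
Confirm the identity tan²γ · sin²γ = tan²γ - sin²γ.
RHS = sin²γ/cos²γ - sin²γ = sin²γ(1/cos²γ - 1) = sin²γ · (1 - cos²γ)/cos²γ = sin²γ · sin²γ/cos²γ = sin²γ · tan²γ = LHS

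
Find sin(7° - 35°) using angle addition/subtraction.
sin(7° - 35°) = sin 7° cos 35° - cos 7° sin 35° = -0.4695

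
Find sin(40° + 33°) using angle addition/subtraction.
sin(40° + 33°) = sin 40° cos 33° + cos 40° sin 33° = 0.9563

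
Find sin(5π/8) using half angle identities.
sin(5π/8) = √((1 - cos 5π/4)/2) = √(2+√2)/2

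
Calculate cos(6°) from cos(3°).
cos(6°) = cos²3° - sin²3° = 0.9945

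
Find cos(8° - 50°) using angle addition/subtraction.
cos(8° - 50°) = cos 8° cos 50° + sin 8° sin 50° = 0.7431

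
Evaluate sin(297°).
sin(297°) = -0.891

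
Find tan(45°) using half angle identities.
tan(45°) = sin 90° / (1 + cos 90°) = 1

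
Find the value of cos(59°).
cos(59°) = 0.515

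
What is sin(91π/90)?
sin(91π/90) = -0.0349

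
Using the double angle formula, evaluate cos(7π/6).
cos(7π/6) = cos²7π/12 - sin²7π/12 = -√3/2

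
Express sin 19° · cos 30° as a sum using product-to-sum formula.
sin 19° cos 30° = (1/2)[sin(19°+30°) + sin(19°-30°)]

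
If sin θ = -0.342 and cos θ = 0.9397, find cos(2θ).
cos(2θ) = cos²θ - sin²θ = 0.7661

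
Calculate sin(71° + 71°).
sin(71° + 71°) = sin 71° cos 71° + cos 71° sin 71° = 0.6157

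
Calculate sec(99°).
sec(99°) = -6.392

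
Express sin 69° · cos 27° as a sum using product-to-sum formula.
sin 69° cos 27° = (1/2)[sin(69°+27°) + sin(69°-27°)]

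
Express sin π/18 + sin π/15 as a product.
sin π/18 + sin π/15 = 2 sin(11π/180) cos(-π/180)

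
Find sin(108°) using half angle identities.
sin(108°) = √((1 - cos 216°)/2) = 0.9511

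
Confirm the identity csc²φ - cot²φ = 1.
LHS = 1/sin²φ - cos²φ/sin²φ = (1 - cos²φ)/sin²φ = sin²φ/sin²φ = 1 = RHS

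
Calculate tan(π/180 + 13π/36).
tan(π/180 + 13π/36) = (tan π/180 + tan 13π/36)/(1 - tan π/180 tan 13π/36) = 2.246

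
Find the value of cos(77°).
cos(77°) = 0.225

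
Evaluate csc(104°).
csc(104°) = 1.031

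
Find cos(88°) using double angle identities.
cos(88°) = 2cos²44° - 1 = 0.0349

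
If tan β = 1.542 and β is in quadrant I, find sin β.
sin β = 0.839 (using tan²β + 1 = sec²β)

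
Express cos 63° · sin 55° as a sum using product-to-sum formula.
cos 63° sin 55° = (1/2)[sin(63°+55°) - sin(63°-55°)]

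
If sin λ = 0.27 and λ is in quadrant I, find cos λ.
cos λ = 0.9629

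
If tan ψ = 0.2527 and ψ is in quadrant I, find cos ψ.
cos ψ = 0.9695 (using tan²ψ + 1 = sec²ψ)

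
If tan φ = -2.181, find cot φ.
cot φ = 1/tan φ = -0.4585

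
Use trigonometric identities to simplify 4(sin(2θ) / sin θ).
4(sin(2θ) / sin θ) = 4(2 cos θ) (using Double angle)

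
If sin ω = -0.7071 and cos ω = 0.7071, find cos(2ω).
cos(2ω) = cos²ω - sin²ω = 0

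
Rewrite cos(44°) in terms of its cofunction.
cos(44°) = sin(90° - 44°) = sin(46°)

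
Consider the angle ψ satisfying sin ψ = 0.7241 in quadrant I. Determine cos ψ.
cos ψ = √(1 - sin²ψ) = 0.6897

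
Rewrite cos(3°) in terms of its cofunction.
cos(3°) = sin(90° - 3°) = sin(87°)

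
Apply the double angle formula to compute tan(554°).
tan(554°) = 2 tan 277° / (1 - tan²277°) = 0.2493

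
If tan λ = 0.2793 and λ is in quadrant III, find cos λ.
cos λ = -0.9631 (using tan²λ + 1 = sec²λ)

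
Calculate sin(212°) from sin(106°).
sin(212°) = 2 sin 106° cos 106° = -0.5299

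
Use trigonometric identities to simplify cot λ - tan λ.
cot λ - tan λ = 2 cot(2λ) (using Double angle)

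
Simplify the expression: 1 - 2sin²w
1 - 2sin²w = cos(2w) (using Double angle)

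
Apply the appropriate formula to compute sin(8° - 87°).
sin(8° - 87°) = sin 8° cos 87° - cos 8° sin 87° = -0.9816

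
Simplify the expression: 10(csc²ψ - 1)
10(csc²ψ - 1) = 10(cot²ψ) (using Pythagorean identity)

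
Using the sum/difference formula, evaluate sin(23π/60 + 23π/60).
sin(23π/60 + 23π/60) = sin 23π/60 cos 23π/60 + cos 23π/60 sin 23π/60 = 0.6691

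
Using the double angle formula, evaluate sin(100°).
sin(100°) = 2 sin 50° cos 50° = 0.9848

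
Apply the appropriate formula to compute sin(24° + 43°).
sin(24° + 43°) = sin 24° cos 43° + cos 24° sin 43° = 0.9205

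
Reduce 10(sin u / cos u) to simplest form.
10(sin u / cos u) = 10(tan u) (using Quotient identity)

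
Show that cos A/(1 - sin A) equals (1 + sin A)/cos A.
RHS = (1 + sin A)(1 - sin A) / (cos A(1 - sin A)) = (1 - sin²A) / (cos A(1 - sin A)) = cos²A / (cos A(1 - sin A)) = cos A/(1 - sin A) = LHS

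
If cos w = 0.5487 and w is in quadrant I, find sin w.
sin w = 0.836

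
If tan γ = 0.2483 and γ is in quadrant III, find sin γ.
sin γ = -0.241 (using tan²γ + 1 = sec²γ)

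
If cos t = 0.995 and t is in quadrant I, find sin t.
sin t = 0.09987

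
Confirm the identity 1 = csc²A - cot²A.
RHS = 1/sin²A - cos²A/sin²A = (1 - cos²A)/sin²A = sin²A/sin²A = 1 = LHS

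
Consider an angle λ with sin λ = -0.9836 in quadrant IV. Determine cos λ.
cos λ = √(1 - sin²λ) = 0.1804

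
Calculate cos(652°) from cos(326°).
cos(652°) = cos²326° - sin²326° = 0.3746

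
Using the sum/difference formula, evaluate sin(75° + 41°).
sin(75° + 41°) = sin 75° cos 41° + cos 75° sin 41° = 0.8988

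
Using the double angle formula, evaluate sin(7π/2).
sin(7π/2) = 2 sin 7π/4 cos 7π/4 = -1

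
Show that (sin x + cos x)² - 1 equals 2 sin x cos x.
LHS = sin²x + 2 sin x cos x + cos²x - 1 = (sin²x + cos²x) + 2 sin x cos x - 1 = 1 + 2 sin x cos x - 1 = 2 sin x cos x = RHS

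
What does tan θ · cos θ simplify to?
tan θ · cos θ = sin θ (using Quotient identity)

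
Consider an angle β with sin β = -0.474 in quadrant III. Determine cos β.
cos β = ±√(1 - sin²β) = -0.8805 (negative in QIII)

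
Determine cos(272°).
cos(272°) = 0.0349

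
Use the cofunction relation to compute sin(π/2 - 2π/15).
sin(π/2 - 2π/15) = cos(2π/15) = 0.9135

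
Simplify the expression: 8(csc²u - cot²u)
8(csc²u - cot²u) = 8 (using Pythagorean identity)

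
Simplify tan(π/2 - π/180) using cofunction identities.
tan(π/2 - π/180) = cot(π/180)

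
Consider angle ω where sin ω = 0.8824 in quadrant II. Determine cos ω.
cos ω = ±√(1 - sin²ω) = -0.4705 (negative in QII)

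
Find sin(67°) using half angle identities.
sin(67°) = √((1 - cos 134°)/2) = 0.9205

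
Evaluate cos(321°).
cos(321°) = 0.7771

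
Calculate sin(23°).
sin(23°) = 0.3907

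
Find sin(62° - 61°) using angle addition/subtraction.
sin(62° - 61°) = sin 62° cos 61° - cos 62° sin 61° = 0.01745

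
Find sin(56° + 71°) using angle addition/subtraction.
sin(56° + 71°) = sin 56° cos 71° + cos 56° sin 71° = 0.7986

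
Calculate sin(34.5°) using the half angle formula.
sin(34.5°) = √((1 - cos 69°)/2) = 0.5664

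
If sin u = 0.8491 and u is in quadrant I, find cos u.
cos u = 0.5282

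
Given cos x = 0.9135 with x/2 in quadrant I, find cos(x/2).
cos(x/2) = ±√((1 + cos x)/2); positive since x/2 ∈ QI, so cos(x/2) = 0.9781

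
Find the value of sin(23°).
sin(23°) = 0.3907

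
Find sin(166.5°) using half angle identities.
sin(166.5°) = √((1 - cos 333°)/2) = 0.2334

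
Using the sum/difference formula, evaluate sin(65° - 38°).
sin(65° - 38°) = sin 65° cos 38° - cos 65° sin 38° = 0.454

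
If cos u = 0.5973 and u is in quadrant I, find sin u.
sin u = 0.802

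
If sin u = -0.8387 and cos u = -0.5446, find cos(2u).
cos(2u) = cos²u - sin²u = -0.4068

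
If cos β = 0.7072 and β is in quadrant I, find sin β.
sin β = 0.707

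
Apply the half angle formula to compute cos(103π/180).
cos(103π/180) = -√((1 + cos 103π/90)/2) = -0.225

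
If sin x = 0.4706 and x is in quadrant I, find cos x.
cos x = 0.8823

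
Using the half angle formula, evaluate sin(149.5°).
sin(149.5°) = √((1 - cos 299°)/2) = 0.5075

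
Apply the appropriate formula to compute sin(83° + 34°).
sin(83° + 34°) = sin 83° cos 34° + cos 83° sin 34° = 0.891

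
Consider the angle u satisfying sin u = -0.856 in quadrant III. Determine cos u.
cos u = ±√(1 - sin²u) = -0.517 (negative in QIII)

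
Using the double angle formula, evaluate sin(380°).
sin(380°) = 2 sin 190° cos 190° = 0.342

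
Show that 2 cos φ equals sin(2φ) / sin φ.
RHS = 2 sin φ cos φ / sin φ = 2 cos φ = LHS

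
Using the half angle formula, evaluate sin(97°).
sin(97°) = √((1 - cos 194°)/2) = 0.9925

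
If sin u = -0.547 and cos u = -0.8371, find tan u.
tan u = sin u / cos u = 0.6534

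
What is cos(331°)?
cos(331°) = 0.8746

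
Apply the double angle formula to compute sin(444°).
sin(444°) = 2 sin 222° cos 222° = 0.9945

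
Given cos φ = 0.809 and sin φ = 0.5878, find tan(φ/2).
tan(φ/2) = sin φ / (1 + cos φ) = 0.3249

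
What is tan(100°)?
tan(100°) = -5.671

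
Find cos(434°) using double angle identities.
cos(434°) = cos²217° - sin²217° = 0.2756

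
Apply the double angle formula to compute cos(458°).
cos(458°) = 2cos²229° - 1 = -0.1392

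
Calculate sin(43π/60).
sin(43π/60) = 0.7771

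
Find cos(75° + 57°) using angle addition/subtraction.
cos(75° + 57°) = cos 75° cos 57° - sin 75° sin 57° = -0.6691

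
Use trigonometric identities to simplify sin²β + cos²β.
sin²β + cos²β = 1 (using Pythagorean identity)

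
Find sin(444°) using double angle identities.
sin(444°) = 2 sin 222° cos 222° = 0.9945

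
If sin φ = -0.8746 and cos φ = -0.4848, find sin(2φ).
sin(2φ) = 2 sin φ cos φ = 0.848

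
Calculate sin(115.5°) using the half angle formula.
sin(115.5°) = √((1 - cos 231°)/2) = 0.9026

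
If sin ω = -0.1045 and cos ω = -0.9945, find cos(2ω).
cos(2ω) = cos²ω - sin²ω = 0.9781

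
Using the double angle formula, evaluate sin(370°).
sin(370°) = 2 sin 185° cos 185° = 0.1736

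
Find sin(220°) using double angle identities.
sin(220°) = 2 sin 110° cos 110° = -0.6428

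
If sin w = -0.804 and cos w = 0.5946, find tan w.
tan w = sin w / cos w = -1.352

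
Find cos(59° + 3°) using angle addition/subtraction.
cos(59° + 3°) = cos 59° cos 3° - sin 59° sin 3° = 0.4695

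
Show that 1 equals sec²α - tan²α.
RHS = 1/cos²α - sin²α/cos²α = (1 - sin²α)/cos²α = cos²α/cos²α = 1 = LHS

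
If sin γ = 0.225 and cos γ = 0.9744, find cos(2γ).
cos(2γ) = cos²γ - sin²γ = 0.8988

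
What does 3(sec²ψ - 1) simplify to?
3(sec²ψ - 1) = 3(tan²ψ) (using Pythagorean identity)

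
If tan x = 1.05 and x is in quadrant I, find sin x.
sin x = 0.7241 (using tan²x + 1 = sec²x)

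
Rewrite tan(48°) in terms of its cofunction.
tan(48°) = cot(90° - 48°) = cot(42°)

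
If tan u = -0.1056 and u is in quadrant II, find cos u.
cos u = -0.9945 (using tan²u + 1 = sec²u)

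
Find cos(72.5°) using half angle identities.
cos(72.5°) = √((1 + cos 145°)/2) = 0.3007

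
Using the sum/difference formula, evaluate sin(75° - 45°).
sin(75° - 45°) = sin 75° cos 45° - cos 75° sin 45° = 1/2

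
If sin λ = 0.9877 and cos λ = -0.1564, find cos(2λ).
cos(2λ) = cos²λ - sin²λ = -0.9511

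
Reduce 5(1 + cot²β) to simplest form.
5(1 + cot²β) = 5(csc²β) (using Pythagorean identity)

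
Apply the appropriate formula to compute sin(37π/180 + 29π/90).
sin(37π/180 + 29π/90) = sin 37π/180 cos 29π/90 + cos 37π/180 sin 29π/90 = 0.9962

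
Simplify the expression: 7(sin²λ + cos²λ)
7(sin²λ + cos²λ) = 7 (using Pythagorean identity)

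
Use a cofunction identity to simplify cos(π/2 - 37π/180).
cos(π/2 - 37π/180) = sin(37π/180)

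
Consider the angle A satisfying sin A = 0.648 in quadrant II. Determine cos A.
cos A = ±√(1 - sin²A) = -0.7616 (negative in QII)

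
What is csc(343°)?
csc(343°) = -3.42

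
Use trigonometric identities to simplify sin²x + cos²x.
sin²x + cos²x = 1 (using Pythagorean identity)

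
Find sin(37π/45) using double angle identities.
sin(37π/45) = 2 sin 37π/90 cos 37π/90 = 0.5299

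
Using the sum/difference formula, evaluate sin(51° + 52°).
sin(51° + 52°) = sin 51° cos 52° + cos 51° sin 52° = 0.9744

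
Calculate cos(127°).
cos(127°) = -0.6018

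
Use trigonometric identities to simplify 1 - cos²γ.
1 - cos²γ = sin²γ (using Pythagorean identity)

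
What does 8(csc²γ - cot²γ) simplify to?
8(csc²γ - cot²γ) = 8 (using Pythagorean identity)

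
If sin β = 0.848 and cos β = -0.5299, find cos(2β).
cos(2β) = cos²β - sin²β = -0.4383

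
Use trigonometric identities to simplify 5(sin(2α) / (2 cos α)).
5(sin(2α) / (2 cos α)) = 5(sin α) (using Double angle)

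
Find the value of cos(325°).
cos(325°) = 0.8192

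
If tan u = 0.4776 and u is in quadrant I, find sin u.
sin u = 0.431 (using tan²u + 1 = sec²u)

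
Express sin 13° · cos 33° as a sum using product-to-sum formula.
sin 13° cos 33° = (1/2)[sin(13°+33°) + sin(13°-33°)]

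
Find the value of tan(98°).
tan(98°) = -7.115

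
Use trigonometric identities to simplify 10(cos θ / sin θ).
10(cos θ / sin θ) = 10(cot θ) (using Quotient identity)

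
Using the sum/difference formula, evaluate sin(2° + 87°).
sin(2° + 87°) = sin 2° cos 87° + cos 2° sin 87° = 0.9998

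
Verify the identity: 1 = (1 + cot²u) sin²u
RHS = csc²u · sin²u = (1/sin²u) · sin²u = 1 = LHS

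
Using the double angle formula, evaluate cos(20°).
cos(20°) = 2cos²10° - 1 = 0.9397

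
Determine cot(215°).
cot(215°) = 1.428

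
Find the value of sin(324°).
sin(324°) = -0.5878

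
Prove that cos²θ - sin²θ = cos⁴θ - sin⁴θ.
RHS = (cos²θ - sin²θ)(cos²θ + sin²θ) = (cos²θ - sin²θ) · 1 = cos²θ - sin²θ = LHS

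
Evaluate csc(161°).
csc(161°) = 3.072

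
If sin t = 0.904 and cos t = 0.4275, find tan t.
tan t = sin t / cos t = 2.115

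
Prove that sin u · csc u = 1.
LHS = sin u · (1/sin u) = 1 = RHS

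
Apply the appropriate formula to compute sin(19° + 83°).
sin(19° + 83°) = sin 19° cos 83° + cos 19° sin 83° = 0.9781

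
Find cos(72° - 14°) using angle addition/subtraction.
cos(72° - 14°) = cos 72° cos 14° + sin 72° sin 14° = 0.5299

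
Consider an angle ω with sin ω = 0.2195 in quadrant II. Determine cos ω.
cos ω = ±√(1 - sin²ω) = -0.9756 (negative in QII)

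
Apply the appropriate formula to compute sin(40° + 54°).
sin(40° + 54°) = sin 40° cos 54° + cos 40° sin 54° = 0.9976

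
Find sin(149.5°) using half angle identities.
sin(149.5°) = √((1 - cos 299°)/2) = 0.5075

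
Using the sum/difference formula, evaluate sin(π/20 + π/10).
sin(π/20 + π/10) = sin π/20 cos π/10 + cos π/20 sin π/10 = 0.454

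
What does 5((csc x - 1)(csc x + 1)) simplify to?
5((csc x - 1)(csc x + 1)) = 5(cot²x) (using Diff. of squares)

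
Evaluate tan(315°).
tan(315°) = -1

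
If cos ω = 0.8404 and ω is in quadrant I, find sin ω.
sin ω = 0.542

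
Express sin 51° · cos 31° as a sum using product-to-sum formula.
sin 51° cos 31° = (1/2)[sin(51°+31°) + sin(51°-31°)]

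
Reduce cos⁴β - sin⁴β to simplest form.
cos⁴β - sin⁴β = cos(2β) (using Factoring + double angle)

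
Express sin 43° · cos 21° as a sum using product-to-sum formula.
sin 43° cos 21° = (1/2)[sin(43°+21°) + sin(43°-21°)]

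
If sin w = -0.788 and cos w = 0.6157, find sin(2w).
sin(2w) = 2 sin w cos w = -0.9703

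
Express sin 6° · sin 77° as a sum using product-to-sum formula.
sin 6° sin 77° = (1/2)[cos(6°-77°) - cos(6°+77°)]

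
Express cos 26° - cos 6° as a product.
cos 26° - cos 6° = -2 sin(16°) sin(10°)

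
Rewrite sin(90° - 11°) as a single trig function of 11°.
sin(90° - 11°) = cos(11°)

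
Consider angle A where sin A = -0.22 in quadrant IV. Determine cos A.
cos A = √(1 - sin²A) = 0.9755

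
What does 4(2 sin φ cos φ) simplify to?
4(2 sin φ cos φ) = 4(sin(2φ)) (using Double angle)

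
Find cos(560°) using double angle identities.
cos(560°) = 1 - 2sin²280° = -0.9397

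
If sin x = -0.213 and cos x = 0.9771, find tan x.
tan x = sin x / cos x = -0.218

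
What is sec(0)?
sec(0) = 1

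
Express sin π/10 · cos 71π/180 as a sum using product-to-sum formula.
sin π/10 cos 71π/180 = (1/2)[sin(π/10+71π/180) + sin(π/10-71π/180)]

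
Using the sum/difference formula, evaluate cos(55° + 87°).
cos(55° + 87°) = cos 55° cos 87° - sin 55° sin 87° = -0.788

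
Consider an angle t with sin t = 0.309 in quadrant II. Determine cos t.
cos t = ±√(1 - sin²t) = -0.9511 (negative in QII)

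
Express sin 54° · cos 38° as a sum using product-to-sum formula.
sin 54° cos 38° = (1/2)[sin(54°+38°) + sin(54°-38°)]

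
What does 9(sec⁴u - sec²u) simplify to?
9(sec⁴u - sec²u) = 9(tan⁴u + tan²u) (using Pythagorean)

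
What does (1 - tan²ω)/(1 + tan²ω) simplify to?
(1 - tan²ω)/(1 + tan²ω) = cos(2ω) (using Double angle)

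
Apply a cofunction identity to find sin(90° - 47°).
sin(90° - 47°) = cos(47°) = 0.682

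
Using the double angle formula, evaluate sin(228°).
sin(228°) = 2 sin 114° cos 114° = -0.7431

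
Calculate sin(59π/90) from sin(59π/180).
sin(59π/90) = 2 sin 59π/180 cos 59π/180 = 0.8829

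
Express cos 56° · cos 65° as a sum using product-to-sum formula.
cos 56° cos 65° = (1/2)[cos(56°-65°) + cos(56°+65°)]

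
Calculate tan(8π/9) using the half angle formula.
tan(8π/9) = sin 16π/9 / (1 + cos 16π/9) = -0.364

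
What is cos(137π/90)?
cos(137π/90) = 0.06976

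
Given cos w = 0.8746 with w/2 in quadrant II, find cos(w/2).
cos(w/2) = ±√((1 + cos w)/2); negative since w/2 ∈ QII, so cos(w/2) = -0.9681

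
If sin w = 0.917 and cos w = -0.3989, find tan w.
tan w = sin w / cos w = -2.299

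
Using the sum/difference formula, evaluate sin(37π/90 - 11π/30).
sin(37π/90 - 11π/30) = sin 37π/90 cos 11π/30 - cos 37π/90 sin 11π/30 = 0.1392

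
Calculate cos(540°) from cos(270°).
cos(540°) = 1 - 2sin²270° = -1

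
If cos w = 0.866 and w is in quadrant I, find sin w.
sin w = 0.5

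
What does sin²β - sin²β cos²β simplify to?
sin²β - sin²β cos²β = sin⁴β (using Factoring)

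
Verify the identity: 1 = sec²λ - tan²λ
RHS = 1/cos²λ - sin²λ/cos²λ = (1 - sin²λ)/cos²λ = cos²λ/cos²λ = 1 = LHS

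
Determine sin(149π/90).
sin(149π/90) = -0.8829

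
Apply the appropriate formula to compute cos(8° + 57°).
cos(8° + 57°) = cos 8° cos 57° - sin 8° sin 57° = 0.4226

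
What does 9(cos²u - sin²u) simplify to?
9(cos²u - sin²u) = 9(cos(2u)) (using Double angle)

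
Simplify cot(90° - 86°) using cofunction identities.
cot(90° - 86°) = tan(86°)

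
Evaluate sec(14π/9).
sec(14π/9) = 5.759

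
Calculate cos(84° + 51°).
cos(84° + 51°) = cos 84° cos 51° - sin 84° sin 51° = -√2/2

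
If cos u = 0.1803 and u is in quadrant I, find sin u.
sin u = 0.9836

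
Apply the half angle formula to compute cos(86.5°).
cos(86.5°) = √((1 + cos 173°)/2) = 0.06105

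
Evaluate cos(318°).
cos(318°) = 0.7431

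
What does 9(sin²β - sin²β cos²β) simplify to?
9(sin²β - sin²β cos²β) = 9(sin⁴β) (using Factoring)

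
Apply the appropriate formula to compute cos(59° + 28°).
cos(59° + 28°) = cos 59° cos 28° - sin 59° sin 28° = 0.05234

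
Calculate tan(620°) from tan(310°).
tan(620°) = 2 tan 310° / (1 - tan²310°) = 5.671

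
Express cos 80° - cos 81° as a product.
cos 80° - cos 81° = -2 sin(80.5°) sin(-0.5°)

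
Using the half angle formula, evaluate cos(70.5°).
cos(70.5°) = √((1 + cos 141°)/2) = 0.3338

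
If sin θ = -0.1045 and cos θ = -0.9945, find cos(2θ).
cos(2θ) = cos²θ - sin²θ = 0.9781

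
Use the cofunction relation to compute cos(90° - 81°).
cos(90° - 81°) = sin(81°) = 0.9877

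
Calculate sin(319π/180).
sin(319π/180) = -0.6561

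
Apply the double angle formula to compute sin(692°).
sin(692°) = 2 sin 346° cos 346° = -0.4695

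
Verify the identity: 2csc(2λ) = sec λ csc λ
LHS = 2/sin(2λ) = 2/(2 sin λ cos λ) = 1/(sin λ cos λ) = (1/cos λ)(1/sin λ) = sec λ csc λ = RHS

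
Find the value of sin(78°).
sin(78°) = 0.9781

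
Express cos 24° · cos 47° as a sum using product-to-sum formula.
cos 24° cos 47° = (1/2)[cos(24°-47°) + cos(24°+47°)]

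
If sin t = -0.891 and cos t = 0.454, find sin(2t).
sin(2t) = 2 sin t cos t = -0.809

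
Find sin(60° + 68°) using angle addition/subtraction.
sin(60° + 68°) = sin 60° cos 68° + cos 60° sin 68° = 0.788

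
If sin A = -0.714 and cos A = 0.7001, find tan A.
tan A = sin A / cos A = -1.02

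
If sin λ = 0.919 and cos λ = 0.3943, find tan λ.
tan λ = sin λ / cos λ = 2.331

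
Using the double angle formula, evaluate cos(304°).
cos(304°) = cos²152° - sin²152° = 0.5592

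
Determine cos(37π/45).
cos(37π/45) = -0.848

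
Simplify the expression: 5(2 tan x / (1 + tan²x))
5(2 tan x / (1 + tan²x)) = 5(sin(2x)) (using Double angle)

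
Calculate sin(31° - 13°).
sin(31° - 13°) = sin 31° cos 13° - cos 31° sin 13° = 0.309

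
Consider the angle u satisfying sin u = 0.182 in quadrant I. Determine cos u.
cos u = √(1 - sin²u) = 0.9833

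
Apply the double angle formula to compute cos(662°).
cos(662°) = cos²331° - sin²331° = 0.5299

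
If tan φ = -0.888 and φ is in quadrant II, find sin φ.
sin φ = 0.664 (using tan²φ + 1 = sec²φ)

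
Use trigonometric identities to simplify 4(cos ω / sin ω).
4(cos ω / sin ω) = 4(cot ω) (using Quotient identity)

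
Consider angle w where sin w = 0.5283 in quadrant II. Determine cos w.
cos w = ±√(1 - sin²w) = -0.8491 (negative in QII)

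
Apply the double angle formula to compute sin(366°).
sin(366°) = 2 sin 183° cos 183° = 0.1045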